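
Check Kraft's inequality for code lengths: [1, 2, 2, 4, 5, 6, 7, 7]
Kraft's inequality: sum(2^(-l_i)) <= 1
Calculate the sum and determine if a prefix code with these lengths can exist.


Sum = 2^(-1) + 2^(-2) + 2^(-2) + 2^(-4) + 2^(-5) + 2^(-6) + 2^(-7) + 2^(-7)
    = 0.5 + 0.25 + 0.25 + 0.0625 + 0.03125 + 0.015625 + 0.0078125 + 0.0078125
    = 144/128 = 1.125
Since 1.125 > 1, Kraft's inequality is NOT satisfied.
A prefix code with these lengths CANNOT exist.

Kraft sum = 1.125. Not satisfied.


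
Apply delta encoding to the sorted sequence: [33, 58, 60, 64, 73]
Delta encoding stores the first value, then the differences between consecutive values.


First value: 33
Deltas:
  58 - 33 = 25
  60 - 58 = 2
  64 - 60 = 4
  73 - 64 = 9


Delta encoded: [33, 25, 2, 4, 9]


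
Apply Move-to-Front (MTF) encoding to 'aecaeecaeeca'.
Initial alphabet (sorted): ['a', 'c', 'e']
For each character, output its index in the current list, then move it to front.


MTF encoding:
'a': index 0 in ['a', 'c', 'e'] -> ['a', 'c', 'e']
'e': index 2 in ['a', 'c', 'e'] -> ['e', 'a', 'c']
'c': index 2 in ['e', 'a', 'c'] -> ['c', 'e', 'a']
'a': index 2 in ['c', 'e', 'a'] -> ['a', 'c', 'e']
'e': index 2 in ['a', 'c', 'e'] -> ['e', 'a', 'c']
'e': index 0 in ['e', 'a', 'c'] -> ['e', 'a', 'c']
'c': index 2 in ['e', 'a', 'c'] -> ['c', 'e', 'a']
'a': index 2 in ['c', 'e', 'a'] -> ['a', 'c', 'e']
'e': index 2 in ['a', 'c', 'e'] -> ['e', 'a', 'c']
'e': index 0 in ['e', 'a', 'c'] -> ['e', 'a', 'c']
'c': index 2 in ['e', 'a', 'c'] -> ['c', 'e', 'a']
'a': index 2 in ['c', 'e', 'a'] -> ['a', 'c', 'e']


Output: [0, 2, 2, 2, 2, 0, 2, 2, 2, 0, 2, 2]


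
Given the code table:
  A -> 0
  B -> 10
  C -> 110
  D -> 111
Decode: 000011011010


Decoding:
0 -> A
0 -> A
0 -> A
0 -> A
110 -> C
110 -> C
10 -> B


Result: AAAACCB


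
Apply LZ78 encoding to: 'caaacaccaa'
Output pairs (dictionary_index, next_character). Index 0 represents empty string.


LZ78 encoding steps:
Dictionary: {0: ''}
Step 1: w='' (idx 0), next='c' -> output (0, 'c'), add 'c' as idx 1
Step 2: w='' (idx 0), next='a' -> output (0, 'a'), add 'a' as idx 2
Step 3: w='a' (idx 2), next='a' -> output (2, 'a'), add 'aa' as idx 3
Step 4: w='c' (idx 1), next='a' -> output (1, 'a'), add 'ca' as idx 4
Step 5: w='c' (idx 1), next='c' -> output (1, 'c'), add 'cc' as idx 5
Step 6: w='aa' (idx 3), end of input -> output (3, '')


Encoded: [(0, 'c'), (0, 'a'), (2, 'a'), (1, 'a'), (1, 'c'), (3, '')]


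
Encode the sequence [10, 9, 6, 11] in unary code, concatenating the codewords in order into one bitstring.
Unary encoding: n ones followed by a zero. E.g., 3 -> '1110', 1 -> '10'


Encode each number as n ones followed by a terminating 0:
  10 -> 11111111110 (11 bits)
  9 -> 1111111110 (10 bits)
  6 -> 1111110 (7 bits)
  11 -> 111111111110 (12 bits)
Total length = 11 + 10 + 7 + 12 = 40 bits.

Unary([10, 9, 6, 11]) = 1111111111011111111101111110111111111110 (40 bits)


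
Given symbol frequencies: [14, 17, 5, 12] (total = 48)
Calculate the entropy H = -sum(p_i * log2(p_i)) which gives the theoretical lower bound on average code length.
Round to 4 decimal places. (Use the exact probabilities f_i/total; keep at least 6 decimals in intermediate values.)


Per-symbol terms -p_i * log2(p_i) with p_i = f_i/48:
  p = 14/48 = 0.291667: log2(p) = -1.777608, -p*log2(p) = 0.518469
  p = 17/48 = 0.354167: log2(p) = -1.497500, -p*log2(p) = 0.530364
  p = 5/48 = 0.104167: log2(p) = -3.263034, -p*log2(p) = 0.339899
  p = 12/48 = 0.250000: log2(p) = -2.000000, -p*log2(p) = 0.500000
H = 0.518469 + 0.530364 + 0.339899 + 0.500000 = 1.888732

H = 1.8887 bits/symbol


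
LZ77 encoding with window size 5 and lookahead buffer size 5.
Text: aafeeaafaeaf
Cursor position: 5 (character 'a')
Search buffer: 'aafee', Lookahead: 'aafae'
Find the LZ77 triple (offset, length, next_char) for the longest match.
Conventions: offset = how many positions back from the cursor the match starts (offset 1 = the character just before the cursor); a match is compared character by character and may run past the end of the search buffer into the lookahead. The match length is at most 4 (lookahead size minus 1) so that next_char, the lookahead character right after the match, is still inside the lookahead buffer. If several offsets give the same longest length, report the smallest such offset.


Try each offset into the search buffer:
  offset=1 (pos 4, char 'e'): match length 0
  offset=2 (pos 3, char 'e'): match length 0
  offset=3 (pos 2, char 'f'): match length 0
  offset=4 (pos 1, char 'a'): match length 1
  offset=5 (pos 0, char 'a'): match length 3
Longest match has length 3 at offset 5.
next_char = character at position 5 + 3 = 8 -> 'a'

Best match: offset=5, length=3 (matching 'aaf' starting at position 0)
LZ77 triple: (5, 3, 'a')


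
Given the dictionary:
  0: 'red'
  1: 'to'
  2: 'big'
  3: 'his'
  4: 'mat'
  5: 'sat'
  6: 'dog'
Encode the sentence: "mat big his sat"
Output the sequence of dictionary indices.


Look up each word in the dictionary:
  'mat' -> 4
  'big' -> 2
  'his' -> 3
  'sat' -> 5

Encoded: [4, 2, 3, 5]


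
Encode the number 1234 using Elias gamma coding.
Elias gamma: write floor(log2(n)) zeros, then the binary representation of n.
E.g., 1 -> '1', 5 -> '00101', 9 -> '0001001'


num_bits = floor(log2(1234)) + 1 = 11
leading_zeros = num_bits - 1 = 10
binary(1234) = 10011010010

Elias gamma(1234) = '0000000000' + '10011010010' = 000000000010011010010 (21 bits)


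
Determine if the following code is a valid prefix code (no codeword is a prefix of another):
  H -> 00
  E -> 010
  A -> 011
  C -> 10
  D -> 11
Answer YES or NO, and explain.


Checking each pair (does one codeword prefix another?):
  H='00' vs E='010': no prefix
  H='00' vs A='011': no prefix
  H='00' vs C='10': no prefix
  H='00' vs D='11': no prefix
  E='010' vs H='00': no prefix
  E='010' vs A='011': no prefix
  E='010' vs C='10': no prefix
  E='010' vs D='11': no prefix
  A='011' vs H='00': no prefix
  A='011' vs E='010': no prefix
  A='011' vs C='10': no prefix
  A='011' vs D='11': no prefix
  C='10' vs H='00': no prefix
  C='10' vs E='010': no prefix
  C='10' vs A='011': no prefix
  C='10' vs D='11': no prefix
  D='11' vs H='00': no prefix
  D='11' vs E='010': no prefix
  D='11' vs A='011': no prefix
  D='11' vs C='10': no prefix
No violation found over all pairs.

YES -- this is a valid prefix code. No codeword is a prefix of any other codeword.


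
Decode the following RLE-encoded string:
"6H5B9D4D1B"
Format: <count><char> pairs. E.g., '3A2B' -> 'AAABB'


Expanding each <count><char> pair:
  6H -> 'HHHHHH'
  5B -> 'BBBBB'
  9D -> 'DDDDDDDDD'
  4D -> 'DDDD'
  1B -> 'B'

Decoded = HHHHHHBBBBBDDDDDDDDDDDDDB


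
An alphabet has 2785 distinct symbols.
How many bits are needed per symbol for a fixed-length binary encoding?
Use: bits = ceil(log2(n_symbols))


log2(2785) = 11.4435
Bracket: 2^11 = 2048 < 2785 <= 2^12 = 4096
So ceil(log2(2785)) = 12

bits = ceil(log2(2785)) = ceil(11.4435) = 12 bits


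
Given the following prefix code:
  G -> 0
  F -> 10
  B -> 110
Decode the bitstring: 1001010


Decoding step by step:
Bits 10 -> F
Bits 0 -> G
Bits 10 -> F
Bits 10 -> F


Decoded message: FGFF


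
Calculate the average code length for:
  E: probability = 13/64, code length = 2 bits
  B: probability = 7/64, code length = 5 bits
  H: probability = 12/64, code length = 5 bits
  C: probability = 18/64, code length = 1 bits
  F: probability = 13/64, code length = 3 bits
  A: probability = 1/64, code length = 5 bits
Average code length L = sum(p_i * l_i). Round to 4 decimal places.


Weighted contributions p_i * l_i:
  E: (13/64) * 2 = 26/64
  B: (7/64) * 5 = 35/64
  H: (12/64) * 5 = 60/64
  C: (18/64) * 1 = 18/64
  F: (13/64) * 3 = 39/64
  A: (1/64) * 5 = 5/64
Sum = (26 + 35 + 60 + 18 + 39 + 5)/64 = 183/64

L = 183/64 = 2.8594 bits/symbol


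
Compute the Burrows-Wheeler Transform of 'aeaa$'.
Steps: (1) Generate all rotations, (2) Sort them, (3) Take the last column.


Rotations (sorted):
  0: $aeaa -> last char: a
  1: a$aea -> last char: a
  2: aa$ae -> last char: e
  3: aeaa$ -> last char: $
  4: eaa$a -> last char: a


BWT = aae$a


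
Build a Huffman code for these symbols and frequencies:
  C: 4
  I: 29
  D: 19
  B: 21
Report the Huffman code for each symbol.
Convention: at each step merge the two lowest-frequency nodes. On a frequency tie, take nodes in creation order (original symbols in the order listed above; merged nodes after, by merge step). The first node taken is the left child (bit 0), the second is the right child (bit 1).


Huffman tree construction:
Step 1: Merge C(4) + D(19) = 23
Step 2: Merge B(21) + (C+D)(23) = 44
Step 3: Merge I(29) + (B+(C+D))(44) = 73
Read each symbol's code off the tree from the root (left child = 0, right child = 1).

Codes:
  C: 110 (length 3)
  I: 0 (length 1)
  D: 111 (length 3)
  B: 10 (length 2)
Average code length: 140/73 = 1.9178 bits/symbol


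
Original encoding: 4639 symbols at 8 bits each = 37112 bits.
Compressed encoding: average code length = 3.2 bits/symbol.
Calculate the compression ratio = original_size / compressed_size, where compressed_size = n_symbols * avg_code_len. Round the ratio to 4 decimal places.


original_size = n_symbols * orig_bits = 4639 * 8 = 37112 bits
compressed_size = n_symbols * avg_code_len = 4639 * 3.2 = 14844.8 bits
ratio = original_size / compressed_size = 37112 / 14844.8 = 2.5

Compression ratio = 2.5


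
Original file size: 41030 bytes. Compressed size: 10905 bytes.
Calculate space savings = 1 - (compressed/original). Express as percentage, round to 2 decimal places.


ratio = compressed/original = 10905/41030 = 0.265781
savings = 1 - ratio = 1 - 0.265781 = 0.734219
as a percentage: 0.734219 * 100 = 73.42%

Space savings = 1 - 10905/41030 = 73.42%


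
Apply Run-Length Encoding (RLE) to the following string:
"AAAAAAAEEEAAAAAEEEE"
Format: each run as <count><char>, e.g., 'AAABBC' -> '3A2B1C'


Scanning runs left to right:
  i=0: run of 'A' x 7 -> '7A'
  i=7: run of 'E' x 3 -> '3E'
  i=10: run of 'A' x 5 -> '5A'
  i=15: run of 'E' x 4 -> '4E'

RLE = 7A3E5A4E


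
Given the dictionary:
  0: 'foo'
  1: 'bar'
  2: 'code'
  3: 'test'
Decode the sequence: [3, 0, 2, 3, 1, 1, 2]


Look up each index in the dictionary:
  3 -> 'test'
  0 -> 'foo'
  2 -> 'code'
  3 -> 'test'
  1 -> 'bar'
  1 -> 'bar'
  2 -> 'code'

Decoded: "test foo code test bar bar code"


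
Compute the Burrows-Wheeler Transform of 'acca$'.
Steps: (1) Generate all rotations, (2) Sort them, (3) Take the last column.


Rotations (sorted):
  0: $acca -> last char: a
  1: a$acc -> last char: c
  2: acca$ -> last char: $
  3: ca$ac -> last char: c
  4: cca$a -> last char: a


BWT = ac$ca


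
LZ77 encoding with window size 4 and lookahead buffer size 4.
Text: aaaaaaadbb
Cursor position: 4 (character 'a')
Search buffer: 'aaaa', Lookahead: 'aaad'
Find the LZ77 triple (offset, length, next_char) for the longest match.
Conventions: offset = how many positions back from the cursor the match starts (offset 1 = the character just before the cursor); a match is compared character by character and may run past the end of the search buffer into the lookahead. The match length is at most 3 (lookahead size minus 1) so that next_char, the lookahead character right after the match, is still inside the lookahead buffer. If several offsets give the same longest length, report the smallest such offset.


Try each offset into the search buffer:
  offset=1 (pos 3, char 'a'): match length 3
  offset=2 (pos 2, char 'a'): match length 3
  offset=3 (pos 1, char 'a'): match length 3
  offset=4 (pos 0, char 'a'): match length 3
Longest match has length 3, found at offsets 1, 2, 3, 4; take the smallest, offset 1.
next_char = character at position 4 + 3 = 7 -> 'd'

Best match: offset=1, length=3 (matching 'aaa' starting at position 3)
LZ77 triple: (1, 3, 'd')


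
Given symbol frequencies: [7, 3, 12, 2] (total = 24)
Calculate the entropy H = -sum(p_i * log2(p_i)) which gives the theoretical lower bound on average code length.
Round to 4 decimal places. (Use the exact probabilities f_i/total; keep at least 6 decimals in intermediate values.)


Per-symbol terms -p_i * log2(p_i) with p_i = f_i/24:
  p = 7/24 = 0.291667: log2(p) = -1.777608, -p*log2(p) = 0.518469
  p = 3/24 = 0.125000: log2(p) = -3.000000, -p*log2(p) = 0.375000
  p = 12/24 = 0.500000: log2(p) = -1.000000, -p*log2(p) = 0.500000
  p = 2/24 = 0.083333: log2(p) = -3.584963, -p*log2(p) = 0.298747
H = 0.518469 + 0.375000 + 0.500000 + 0.298747 = 1.692216

H = 1.6922 bits/symbol


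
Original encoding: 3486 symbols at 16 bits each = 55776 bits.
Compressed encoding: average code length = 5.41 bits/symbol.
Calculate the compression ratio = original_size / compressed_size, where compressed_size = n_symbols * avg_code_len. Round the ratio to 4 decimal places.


original_size = n_symbols * orig_bits = 3486 * 16 = 55776 bits
compressed_size = n_symbols * avg_code_len = 3486 * 5.41 = 18859.26 bits
ratio = original_size / compressed_size = 55776 / 18859.26 = 2.9575

Compression ratio = 2.9575


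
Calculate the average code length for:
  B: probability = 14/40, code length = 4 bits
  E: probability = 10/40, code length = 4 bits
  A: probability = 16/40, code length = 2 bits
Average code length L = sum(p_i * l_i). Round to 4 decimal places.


Weighted contributions p_i * l_i:
  B: (14/40) * 4 = 56/40
  E: (10/40) * 4 = 40/40
  A: (16/40) * 2 = 32/40
Sum = (56 + 40 + 32)/40 = 128/40

L = 128/40 = 3.2000 bits/symbol


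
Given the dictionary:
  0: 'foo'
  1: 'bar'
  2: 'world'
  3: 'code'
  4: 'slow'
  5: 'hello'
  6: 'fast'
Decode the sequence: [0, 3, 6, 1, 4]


Look up each index in the dictionary:
  0 -> 'foo'
  3 -> 'code'
  6 -> 'fast'
  1 -> 'bar'
  4 -> 'slow'

Decoded: "foo code fast bar slow"


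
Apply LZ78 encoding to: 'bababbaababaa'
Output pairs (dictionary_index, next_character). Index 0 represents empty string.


LZ78 encoding steps:
Dictionary: {0: ''}
Step 1: w='' (idx 0), next='b' -> output (0, 'b'), add 'b' as idx 1
Step 2: w='' (idx 0), next='a' -> output (0, 'a'), add 'a' as idx 2
Step 3: w='b' (idx 1), next='a' -> output (1, 'a'), add 'ba' as idx 3
Step 4: w='b' (idx 1), next='b' -> output (1, 'b'), add 'bb' as idx 4
Step 5: w='a' (idx 2), next='a' -> output (2, 'a'), add 'aa' as idx 5
Step 6: w='ba' (idx 3), next='b' -> output (3, 'b'), add 'bab' as idx 6
Step 7: w='aa' (idx 5), end of input -> output (5, '')


Encoded: [(0, 'b'), (0, 'a'), (1, 'a'), (1, 'b'), (2, 'a'), (3, 'b'), (5, '')]


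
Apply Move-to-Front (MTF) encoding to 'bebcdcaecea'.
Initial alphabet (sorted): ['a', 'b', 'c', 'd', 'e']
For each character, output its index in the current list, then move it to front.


MTF encoding:
'b': index 1 in ['a', 'b', 'c', 'd', 'e'] -> ['b', 'a', 'c', 'd', 'e']
'e': index 4 in ['b', 'a', 'c', 'd', 'e'] -> ['e', 'b', 'a', 'c', 'd']
'b': index 1 in ['e', 'b', 'a', 'c', 'd'] -> ['b', 'e', 'a', 'c', 'd']
'c': index 3 in ['b', 'e', 'a', 'c', 'd'] -> ['c', 'b', 'e', 'a', 'd']
'd': index 4 in ['c', 'b', 'e', 'a', 'd'] -> ['d', 'c', 'b', 'e', 'a']
'c': index 1 in ['d', 'c', 'b', 'e', 'a'] -> ['c', 'd', 'b', 'e', 'a']
'a': index 4 in ['c', 'd', 'b', 'e', 'a'] -> ['a', 'c', 'd', 'b', 'e']
'e': index 4 in ['a', 'c', 'd', 'b', 'e'] -> ['e', 'a', 'c', 'd', 'b']
'c': index 2 in ['e', 'a', 'c', 'd', 'b'] -> ['c', 'e', 'a', 'd', 'b']
'e': index 1 in ['c', 'e', 'a', 'd', 'b'] -> ['e', 'c', 'a', 'd', 'b']
'a': index 2 in ['e', 'c', 'a', 'd', 'b'] -> ['a', 'e', 'c', 'd', 'b']


Output: [1, 4, 1, 3, 4, 1, 4, 4, 2, 1, 2]


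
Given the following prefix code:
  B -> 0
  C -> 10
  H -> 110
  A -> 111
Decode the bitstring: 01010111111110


Decoding step by step:
Bits 0 -> B
Bits 10 -> C
Bits 10 -> C
Bits 111 -> A
Bits 111 -> A
Bits 110 -> H


Decoded message: BCCAAH


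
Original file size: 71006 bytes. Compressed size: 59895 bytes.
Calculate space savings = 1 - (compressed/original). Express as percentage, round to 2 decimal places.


ratio = compressed/original = 59895/71006 = 0.84352
savings = 1 - ratio = 1 - 0.84352 = 0.15648
as a percentage: 0.15648 * 100 = 15.65%

Space savings = 1 - 59895/71006 = 15.65%


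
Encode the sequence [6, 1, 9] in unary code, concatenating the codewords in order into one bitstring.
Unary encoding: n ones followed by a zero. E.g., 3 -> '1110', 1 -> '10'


Encode each number as n ones followed by a terminating 0:
  6 -> 1111110 (7 bits)
  1 -> 10 (2 bits)
  9 -> 1111111110 (10 bits)
Total length = 7 + 2 + 10 = 19 bits.

Unary([6, 1, 9]) = 1111110101111111110 (19 bits)


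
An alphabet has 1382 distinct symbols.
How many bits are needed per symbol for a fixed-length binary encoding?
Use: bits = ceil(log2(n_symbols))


log2(1382) = 10.4325
Bracket: 2^10 = 1024 < 1382 <= 2^11 = 2048
So ceil(log2(1382)) = 11

bits = ceil(log2(1382)) = ceil(10.4325) = 11 bits


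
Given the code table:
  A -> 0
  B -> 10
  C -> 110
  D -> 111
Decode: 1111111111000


Decoding:
111 -> D
111 -> D
111 -> D
10 -> B
0 -> A
0 -> A


Result: DDDBAA


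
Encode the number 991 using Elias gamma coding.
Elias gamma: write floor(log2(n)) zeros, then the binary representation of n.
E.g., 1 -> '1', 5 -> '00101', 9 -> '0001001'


num_bits = floor(log2(991)) + 1 = 10
leading_zeros = num_bits - 1 = 9
binary(991) = 1111011111

Elias gamma(991) = '000000000' + '1111011111' = 0000000001111011111 (19 bits)


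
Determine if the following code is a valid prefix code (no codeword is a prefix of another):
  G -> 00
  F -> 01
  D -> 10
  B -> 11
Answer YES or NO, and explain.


Checking each pair (does one codeword prefix another?):
  G='00' vs F='01': no prefix
  G='00' vs D='10': no prefix
  G='00' vs B='11': no prefix
  F='01' vs G='00': no prefix
  F='01' vs D='10': no prefix
  F='01' vs B='11': no prefix
  D='10' vs G='00': no prefix
  D='10' vs F='01': no prefix
  D='10' vs B='11': no prefix
  B='11' vs G='00': no prefix
  B='11' vs F='01': no prefix
  B='11' vs D='10': no prefix
No violation found over all pairs.

YES -- this is a valid prefix code. No codeword is a prefix of any other codeword.


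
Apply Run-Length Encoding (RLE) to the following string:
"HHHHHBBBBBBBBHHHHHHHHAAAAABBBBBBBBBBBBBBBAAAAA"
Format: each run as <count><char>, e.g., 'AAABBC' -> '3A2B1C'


Scanning runs left to right:
  i=0: run of 'H' x 5 -> '5H'
  i=5: run of 'B' x 8 -> '8B'
  i=13: run of 'H' x 8 -> '8H'
  i=21: run of 'A' x 5 -> '5A'
  i=26: run of 'B' x 15 -> '15B'
  i=41: run of 'A' x 5 -> '5A'

RLE = 5H8B8H5A15B5A


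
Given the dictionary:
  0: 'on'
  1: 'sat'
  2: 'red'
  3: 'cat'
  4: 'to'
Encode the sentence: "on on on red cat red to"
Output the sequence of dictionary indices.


Look up each word in the dictionary:
  'on' -> 0
  'on' -> 0
  'on' -> 0
  'red' -> 2
  'cat' -> 3
  'red' -> 2
  'to' -> 4

Encoded: [0, 0, 0, 2, 3, 2, 4]


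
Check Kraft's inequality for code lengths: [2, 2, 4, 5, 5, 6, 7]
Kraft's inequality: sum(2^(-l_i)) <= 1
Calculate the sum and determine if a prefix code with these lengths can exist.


Sum = 2^(-2) + 2^(-2) + 2^(-4) + 2^(-5) + 2^(-5) + 2^(-6) + 2^(-7)
    = 0.25 + 0.25 + 0.0625 + 0.03125 + 0.03125 + 0.015625 + 0.0078125
    = 83/128 = 0.6484375
Since 0.6484375 <= 1, Kraft's inequality IS satisfied.
A prefix code with these lengths CAN exist.

Kraft sum = 0.6484375. Satisfied.


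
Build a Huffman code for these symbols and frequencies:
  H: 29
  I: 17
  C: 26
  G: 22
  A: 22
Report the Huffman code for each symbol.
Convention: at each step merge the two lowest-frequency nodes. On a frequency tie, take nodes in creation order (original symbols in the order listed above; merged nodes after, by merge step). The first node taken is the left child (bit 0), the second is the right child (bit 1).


Huffman tree construction:
Step 1: Merge I(17) + G(22) = 39
Step 2: Merge A(22) + C(26) = 48
Step 3: Merge H(29) + (I+G)(39) = 68
Step 4: Merge (A+C)(48) + (H+(I+G))(68) = 116
Read each symbol's code off the tree from the root (left child = 0, right child = 1).

Codes:
  H: 10 (length 2)
  I: 110 (length 3)
  C: 01 (length 2)
  G: 111 (length 3)
  A: 00 (length 2)
Average code length: 271/116 = 2.3362 bits/symbol


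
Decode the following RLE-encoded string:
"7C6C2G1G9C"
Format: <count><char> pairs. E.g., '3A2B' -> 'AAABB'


Expanding each <count><char> pair:
  7C -> 'CCCCCCC'
  6C -> 'CCCCCC'
  2G -> 'GG'
  1G -> 'G'
  9C -> 'CCCCCCCCC'

Decoded = CCCCCCCCCCCCCGGGCCCCCCCCC


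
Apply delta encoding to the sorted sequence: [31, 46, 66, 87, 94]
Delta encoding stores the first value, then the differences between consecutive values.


First value: 31
Deltas:
  46 - 31 = 15
  66 - 46 = 20
  87 - 66 = 21
  94 - 87 = 7


Delta encoded: [31, 15, 20, 21, 7]


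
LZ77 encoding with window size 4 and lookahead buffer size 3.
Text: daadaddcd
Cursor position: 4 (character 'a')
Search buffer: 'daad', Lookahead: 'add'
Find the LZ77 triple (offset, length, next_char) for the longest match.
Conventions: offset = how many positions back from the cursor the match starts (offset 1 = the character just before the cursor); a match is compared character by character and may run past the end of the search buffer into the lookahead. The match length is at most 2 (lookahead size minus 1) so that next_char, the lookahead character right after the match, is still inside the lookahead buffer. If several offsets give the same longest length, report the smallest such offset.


Try each offset into the search buffer:
  offset=1 (pos 3, char 'd'): match length 0
  offset=2 (pos 2, char 'a'): match length 2
  offset=3 (pos 1, char 'a'): match length 1
  offset=4 (pos 0, char 'd'): match length 0
Longest match has length 2 at offset 2.
next_char = character at position 4 + 2 = 6 -> 'd'

Best match: offset=2, length=2 (matching 'ad' starting at position 2)
LZ77 triple: (2, 2, 'd')


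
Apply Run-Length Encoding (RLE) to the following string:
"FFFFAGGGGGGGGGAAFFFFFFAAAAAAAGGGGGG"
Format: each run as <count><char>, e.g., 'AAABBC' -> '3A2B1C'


Scanning runs left to right:
  i=0: run of 'F' x 4 -> '4F'
  i=4: run of 'A' x 1 -> '1A'
  i=5: run of 'G' x 9 -> '9G'
  i=14: run of 'A' x 2 -> '2A'
  i=16: run of 'F' x 6 -> '6F'
  i=22: run of 'A' x 7 -> '7A'
  i=29: run of 'G' x 6 -> '6G'

RLE = 4F1A9G2A6F7A6G


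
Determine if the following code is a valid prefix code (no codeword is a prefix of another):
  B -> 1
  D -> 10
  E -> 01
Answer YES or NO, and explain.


Checking each pair (does one codeword prefix another?):
  B='1' vs D='10': prefix -- VIOLATION

NO -- this is NOT a valid prefix code. B (1) is a prefix of D (10).


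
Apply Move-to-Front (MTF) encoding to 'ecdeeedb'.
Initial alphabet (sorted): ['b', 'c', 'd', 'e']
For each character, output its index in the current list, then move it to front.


MTF encoding:
'e': index 3 in ['b', 'c', 'd', 'e'] -> ['e', 'b', 'c', 'd']
'c': index 2 in ['e', 'b', 'c', 'd'] -> ['c', 'e', 'b', 'd']
'd': index 3 in ['c', 'e', 'b', 'd'] -> ['d', 'c', 'e', 'b']
'e': index 2 in ['d', 'c', 'e', 'b'] -> ['e', 'd', 'c', 'b']
'e': index 0 in ['e', 'd', 'c', 'b'] -> ['e', 'd', 'c', 'b']
'e': index 0 in ['e', 'd', 'c', 'b'] -> ['e', 'd', 'c', 'b']
'd': index 1 in ['e', 'd', 'c', 'b'] -> ['d', 'e', 'c', 'b']
'b': index 3 in ['d', 'e', 'c', 'b'] -> ['b', 'd', 'e', 'c']


Output: [3, 2, 3, 2, 0, 0, 1, 3]


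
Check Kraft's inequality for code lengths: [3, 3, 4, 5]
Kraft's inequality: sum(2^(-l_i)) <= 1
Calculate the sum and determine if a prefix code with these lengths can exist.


Sum = 2^(-3) + 2^(-3) + 2^(-4) + 2^(-5)
    = 0.125 + 0.125 + 0.0625 + 0.03125
    = 11/32 = 0.34375
Since 0.34375 <= 1, Kraft's inequality IS satisfied.
A prefix code with these lengths CAN exist.

Kraft sum = 0.34375. Satisfied.


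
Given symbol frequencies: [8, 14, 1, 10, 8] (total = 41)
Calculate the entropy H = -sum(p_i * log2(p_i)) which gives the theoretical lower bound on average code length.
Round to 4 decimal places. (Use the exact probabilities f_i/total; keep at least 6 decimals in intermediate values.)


Per-symbol terms -p_i * log2(p_i) with p_i = f_i/41:
  p = 8/41 = 0.195122: log2(p) = -2.357552, -p*log2(p) = 0.460010
  p = 14/41 = 0.341463: log2(p) = -1.550197, -p*log2(p) = 0.529336
  p = 1/41 = 0.024390: log2(p) = -5.357552, -p*log2(p) = 0.130672
  p = 10/41 = 0.243902: log2(p) = -2.035624, -p*log2(p) = 0.496494
  p = 8/41 = 0.195122: log2(p) = -2.357552, -p*log2(p) = 0.460010
H = 0.460010 + 0.529336 + 0.130672 + 0.496494 + 0.460010 = 2.076522

H = 2.0765 bits/symbol


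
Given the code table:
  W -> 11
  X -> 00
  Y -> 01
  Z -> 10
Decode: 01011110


Decoding:
01 -> Y
01 -> Y
11 -> W
10 -> Z


Result: YYWZ


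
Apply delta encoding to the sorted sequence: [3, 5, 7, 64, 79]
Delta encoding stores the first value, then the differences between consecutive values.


First value: 3
Deltas:
  5 - 3 = 2
  7 - 5 = 2
  64 - 7 = 57
  79 - 64 = 15


Delta encoded: [3, 2, 2, 57, 15]


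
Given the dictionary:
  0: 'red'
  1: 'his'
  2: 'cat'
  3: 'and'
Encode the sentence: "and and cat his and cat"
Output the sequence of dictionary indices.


Look up each word in the dictionary:
  'and' -> 3
  'and' -> 3
  'cat' -> 2
  'his' -> 1
  'and' -> 3
  'cat' -> 2

Encoded: [3, 3, 2, 1, 3, 2]


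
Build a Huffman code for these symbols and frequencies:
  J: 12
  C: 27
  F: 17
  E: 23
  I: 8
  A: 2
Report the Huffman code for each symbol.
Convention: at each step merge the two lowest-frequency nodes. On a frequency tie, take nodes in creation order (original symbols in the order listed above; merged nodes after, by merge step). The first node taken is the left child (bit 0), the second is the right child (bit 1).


Huffman tree construction:
Step 1: Merge A(2) + I(8) = 10
Step 2: Merge (A+I)(10) + J(12) = 22
Step 3: Merge F(17) + ((A+I)+J)(22) = 39
Step 4: Merge E(23) + C(27) = 50
Step 5: Merge (F+((A+I)+J))(39) + (E+C)(50) = 89
Read each symbol's code off the tree from the root (left child = 0, right child = 1).

Codes:
  J: 011 (length 3)
  C: 11 (length 2)
  F: 00 (length 2)
  E: 10 (length 2)
  I: 0101 (length 4)
  A: 0100 (length 4)
Average code length: 210/89 = 2.3596 bits/symbol


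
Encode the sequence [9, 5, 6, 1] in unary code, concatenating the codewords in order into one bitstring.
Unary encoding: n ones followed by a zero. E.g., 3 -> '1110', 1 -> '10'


Encode each number as n ones followed by a terminating 0:
  9 -> 1111111110 (10 bits)
  5 -> 111110 (6 bits)
  6 -> 1111110 (7 bits)
  1 -> 10 (2 bits)
Total length = 10 + 6 + 7 + 2 = 25 bits.

Unary([9, 5, 6, 1]) = 1111111110111110111111010 (25 bits)


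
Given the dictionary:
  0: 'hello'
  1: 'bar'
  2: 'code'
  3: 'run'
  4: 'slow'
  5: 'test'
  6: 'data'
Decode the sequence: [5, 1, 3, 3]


Look up each index in the dictionary:
  5 -> 'test'
  1 -> 'bar'
  3 -> 'run'
  3 -> 'run'

Decoded: "test bar run run"


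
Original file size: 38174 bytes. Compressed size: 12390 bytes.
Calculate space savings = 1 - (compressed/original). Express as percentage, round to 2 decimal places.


ratio = compressed/original = 12390/38174 = 0.324566
savings = 1 - ratio = 1 - 0.324566 = 0.675434
as a percentage: 0.675434 * 100 = 67.54%

Space savings = 1 - 12390/38174 = 67.54%


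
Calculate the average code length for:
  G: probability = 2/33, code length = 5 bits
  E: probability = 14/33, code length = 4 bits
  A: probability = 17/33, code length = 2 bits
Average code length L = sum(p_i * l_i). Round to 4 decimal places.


Weighted contributions p_i * l_i:
  G: (2/33) * 5 = 10/33
  E: (14/33) * 4 = 56/33
  A: (17/33) * 2 = 34/33
Sum = (10 + 56 + 34)/33 = 100/33

L = 100/33 = 3.0303 bits/symbol


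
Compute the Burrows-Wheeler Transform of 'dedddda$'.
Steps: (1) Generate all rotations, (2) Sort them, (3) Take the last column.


Rotations (sorted):
  0: $dedddda -> last char: a
  1: a$dedddd -> last char: d
  2: da$deddd -> last char: d
  3: dda$dedd -> last char: d
  4: ddda$ded -> last char: d
  5: dddda$de -> last char: e
  6: dedddda$ -> last char: $
  7: edddda$d -> last char: d


BWT = adddde$d


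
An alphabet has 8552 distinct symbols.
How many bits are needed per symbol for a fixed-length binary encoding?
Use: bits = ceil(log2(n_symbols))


log2(8552) = 13.062
Bracket: 2^13 = 8192 < 8552 <= 2^14 = 16384
So ceil(log2(8552)) = 14

bits = ceil(log2(8552)) = ceil(13.062) = 14 bits


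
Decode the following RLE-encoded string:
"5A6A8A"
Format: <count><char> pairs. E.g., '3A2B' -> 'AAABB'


Expanding each <count><char> pair:
  5A -> 'AAAAA'
  6A -> 'AAAAAA'
  8A -> 'AAAAAAAA'

Decoded = AAAAAAAAAAAAAAAAAAA


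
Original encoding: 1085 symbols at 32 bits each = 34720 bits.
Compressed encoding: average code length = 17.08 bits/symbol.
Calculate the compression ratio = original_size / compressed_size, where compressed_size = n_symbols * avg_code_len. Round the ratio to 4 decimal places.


original_size = n_symbols * orig_bits = 1085 * 32 = 34720 bits
compressed_size = n_symbols * avg_code_len = 1085 * 17.08 = 18531.8 bits
ratio = original_size / compressed_size = 34720 / 18531.8 = 1.8735

Compression ratio = 1.8735


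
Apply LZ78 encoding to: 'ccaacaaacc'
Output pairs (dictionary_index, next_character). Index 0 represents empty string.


LZ78 encoding steps:
Dictionary: {0: ''}
Step 1: w='' (idx 0), next='c' -> output (0, 'c'), add 'c' as idx 1
Step 2: w='c' (idx 1), next='a' -> output (1, 'a'), add 'ca' as idx 2
Step 3: w='' (idx 0), next='a' -> output (0, 'a'), add 'a' as idx 3
Step 4: w='ca' (idx 2), next='a' -> output (2, 'a'), add 'caa' as idx 4
Step 5: w='a' (idx 3), next='c' -> output (3, 'c'), add 'ac' as idx 5
Step 6: w='c' (idx 1), end of input -> output (1, '')


Encoded: [(0, 'c'), (1, 'a'), (0, 'a'), (2, 'a'), (3, 'c'), (1, '')]


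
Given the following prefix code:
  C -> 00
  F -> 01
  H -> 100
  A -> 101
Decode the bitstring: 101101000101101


Decoding step by step:
Bits 101 -> A
Bits 101 -> A
Bits 00 -> C
Bits 01 -> F
Bits 01 -> F
Bits 101 -> A


Decoded message: AACFFA


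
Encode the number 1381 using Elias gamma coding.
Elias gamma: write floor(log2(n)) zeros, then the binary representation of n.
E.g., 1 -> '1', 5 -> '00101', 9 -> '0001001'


num_bits = floor(log2(1381)) + 1 = 11
leading_zeros = num_bits - 1 = 10
binary(1381) = 10101100101

Elias gamma(1381) = '0000000000' + '10101100101' = 000000000010101100101 (21 bits)


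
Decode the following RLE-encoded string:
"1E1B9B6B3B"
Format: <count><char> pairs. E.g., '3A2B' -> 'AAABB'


Expanding each <count><char> pair:
  1E -> 'E'
  1B -> 'B'
  9B -> 'BBBBBBBBB'
  6B -> 'BBBBBB'
  3B -> 'BBB'

Decoded = EBBBBBBBBBBBBBBBBBBB


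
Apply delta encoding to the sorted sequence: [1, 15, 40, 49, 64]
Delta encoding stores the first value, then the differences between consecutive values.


First value: 1
Deltas:
  15 - 1 = 14
  40 - 15 = 25
  49 - 40 = 9
  64 - 49 = 15


Delta encoded: [1, 14, 25, 9, 15]


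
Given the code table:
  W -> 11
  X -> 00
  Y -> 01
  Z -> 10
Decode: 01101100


Decoding:
01 -> Y
10 -> Z
11 -> W
00 -> X


Result: YZWX


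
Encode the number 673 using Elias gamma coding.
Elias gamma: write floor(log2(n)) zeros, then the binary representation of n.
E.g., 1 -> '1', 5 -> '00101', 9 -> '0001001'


num_bits = floor(log2(673)) + 1 = 10
leading_zeros = num_bits - 1 = 9
binary(673) = 1010100001

Elias gamma(673) = '000000000' + '1010100001' = 0000000001010100001 (19 bits)


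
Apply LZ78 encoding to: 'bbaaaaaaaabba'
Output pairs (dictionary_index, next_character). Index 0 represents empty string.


LZ78 encoding steps:
Dictionary: {0: ''}
Step 1: w='' (idx 0), next='b' -> output (0, 'b'), add 'b' as idx 1
Step 2: w='b' (idx 1), next='a' -> output (1, 'a'), add 'ba' as idx 2
Step 3: w='' (idx 0), next='a' -> output (0, 'a'), add 'a' as idx 3
Step 4: w='a' (idx 3), next='a' -> output (3, 'a'), add 'aa' as idx 4
Step 5: w='aa' (idx 4), next='a' -> output (4, 'a'), add 'aaa' as idx 5
Step 6: w='a' (idx 3), next='b' -> output (3, 'b'), add 'ab' as idx 6
Step 7: w='ba' (idx 2), end of input -> output (2, '')


Encoded: [(0, 'b'), (1, 'a'), (0, 'a'), (3, 'a'), (4, 'a'), (3, 'b'), (2, '')]


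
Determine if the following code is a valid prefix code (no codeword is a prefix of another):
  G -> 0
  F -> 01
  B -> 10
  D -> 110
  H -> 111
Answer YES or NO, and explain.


Checking each pair (does one codeword prefix another?):
  G='0' vs F='01': prefix -- VIOLATION

NO -- this is NOT a valid prefix code. G (0) is a prefix of F (01).


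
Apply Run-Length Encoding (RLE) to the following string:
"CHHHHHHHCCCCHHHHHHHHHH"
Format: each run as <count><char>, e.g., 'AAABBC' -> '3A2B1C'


Scanning runs left to right:
  i=0: run of 'C' x 1 -> '1C'
  i=1: run of 'H' x 7 -> '7H'
  i=8: run of 'C' x 4 -> '4C'
  i=12: run of 'H' x 10 -> '10H'

RLE = 1C7H4C10H


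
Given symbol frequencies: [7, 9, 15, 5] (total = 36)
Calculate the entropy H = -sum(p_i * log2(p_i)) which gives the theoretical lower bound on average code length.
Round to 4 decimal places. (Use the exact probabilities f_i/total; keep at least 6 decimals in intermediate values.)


Per-symbol terms -p_i * log2(p_i) with p_i = f_i/36:
  p = 7/36 = 0.194444: log2(p) = -2.362570, -p*log2(p) = 0.459389
  p = 9/36 = 0.250000: log2(p) = -2.000000, -p*log2(p) = 0.500000
  p = 15/36 = 0.416667: log2(p) = -1.263034, -p*log2(p) = 0.526264
  p = 5/36 = 0.138889: log2(p) = -2.847997, -p*log2(p) = 0.395555
H = 0.459389 + 0.500000 + 0.526264 + 0.395555 = 1.881208

H = 1.8812 bits/symbol


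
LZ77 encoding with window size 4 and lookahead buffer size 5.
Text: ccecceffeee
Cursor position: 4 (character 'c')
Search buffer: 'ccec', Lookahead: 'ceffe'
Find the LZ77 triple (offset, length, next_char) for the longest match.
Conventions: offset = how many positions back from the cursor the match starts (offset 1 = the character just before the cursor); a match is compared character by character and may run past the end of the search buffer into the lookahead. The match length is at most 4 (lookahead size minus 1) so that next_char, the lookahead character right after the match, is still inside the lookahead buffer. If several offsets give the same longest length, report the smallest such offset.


Try each offset into the search buffer:
  offset=1 (pos 3, char 'c'): match length 1
  offset=2 (pos 2, char 'e'): match length 0
  offset=3 (pos 1, char 'c'): match length 2
  offset=4 (pos 0, char 'c'): match length 1
Longest match has length 2 at offset 3.
next_char = character at position 4 + 2 = 6 -> 'f'

Best match: offset=3, length=2 (matching 'ce' starting at position 1)
LZ77 triple: (3, 2, 'f')


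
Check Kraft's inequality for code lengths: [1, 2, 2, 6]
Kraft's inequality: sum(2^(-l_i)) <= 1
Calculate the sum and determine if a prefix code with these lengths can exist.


Sum = 2^(-1) + 2^(-2) + 2^(-2) + 2^(-6)
    = 0.5 + 0.25 + 0.25 + 0.015625
    = 65/64 = 1.015625
Since 1.015625 > 1, Kraft's inequality is NOT satisfied.
A prefix code with these lengths CANNOT exist.

Kraft sum = 1.015625. Not satisfied.


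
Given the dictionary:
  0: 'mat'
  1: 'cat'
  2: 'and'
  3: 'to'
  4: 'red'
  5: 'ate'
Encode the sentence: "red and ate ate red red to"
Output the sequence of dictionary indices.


Look up each word in the dictionary:
  'red' -> 4
  'and' -> 2
  'ate' -> 5
  'ate' -> 5
  'red' -> 4
  'red' -> 4
  'to' -> 3

Encoded: [4, 2, 5, 5, 4, 4, 3]


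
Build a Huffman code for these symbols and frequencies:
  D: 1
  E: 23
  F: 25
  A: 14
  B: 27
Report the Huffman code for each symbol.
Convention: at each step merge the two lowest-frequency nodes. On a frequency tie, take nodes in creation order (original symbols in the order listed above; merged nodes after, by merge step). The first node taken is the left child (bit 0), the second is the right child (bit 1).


Huffman tree construction:
Step 1: Merge D(1) + A(14) = 15
Step 2: Merge (D+A)(15) + E(23) = 38
Step 3: Merge F(25) + B(27) = 52
Step 4: Merge ((D+A)+E)(38) + (F+B)(52) = 90
Read each symbol's code off the tree from the root (left child = 0, right child = 1).

Codes:
  D: 000 (length 3)
  E: 01 (length 2)
  F: 10 (length 2)
  A: 001 (length 3)
  B: 11 (length 2)
Average code length: 195/90 = 2.1667 bits/symbol


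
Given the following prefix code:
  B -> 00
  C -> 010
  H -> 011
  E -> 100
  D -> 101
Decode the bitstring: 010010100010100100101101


Decoding step by step:
Bits 010 -> C
Bits 010 -> C
Bits 100 -> E
Bits 010 -> C
Bits 100 -> E
Bits 100 -> E
Bits 101 -> D
Bits 101 -> D


Decoded message: CCECEEDD


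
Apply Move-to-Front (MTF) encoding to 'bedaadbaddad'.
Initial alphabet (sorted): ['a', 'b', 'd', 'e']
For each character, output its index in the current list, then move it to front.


MTF encoding:
'b': index 1 in ['a', 'b', 'd', 'e'] -> ['b', 'a', 'd', 'e']
'e': index 3 in ['b', 'a', 'd', 'e'] -> ['e', 'b', 'a', 'd']
'd': index 3 in ['e', 'b', 'a', 'd'] -> ['d', 'e', 'b', 'a']
'a': index 3 in ['d', 'e', 'b', 'a'] -> ['a', 'd', 'e', 'b']
'a': index 0 in ['a', 'd', 'e', 'b'] -> ['a', 'd', 'e', 'b']
'd': index 1 in ['a', 'd', 'e', 'b'] -> ['d', 'a', 'e', 'b']
'b': index 3 in ['d', 'a', 'e', 'b'] -> ['b', 'd', 'a', 'e']
'a': index 2 in ['b', 'd', 'a', 'e'] -> ['a', 'b', 'd', 'e']
'd': index 2 in ['a', 'b', 'd', 'e'] -> ['d', 'a', 'b', 'e']
'd': index 0 in ['d', 'a', 'b', 'e'] -> ['d', 'a', 'b', 'e']
'a': index 1 in ['d', 'a', 'b', 'e'] -> ['a', 'd', 'b', 'e']
'd': index 1 in ['a', 'd', 'b', 'e'] -> ['d', 'a', 'b', 'e']


Output: [1, 3, 3, 3, 0, 1, 3, 2, 2, 0, 1, 1]


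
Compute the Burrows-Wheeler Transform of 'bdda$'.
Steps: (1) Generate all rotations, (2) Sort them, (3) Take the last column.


Rotations (sorted):
  0: $bdda -> last char: a
  1: a$bdd -> last char: d
  2: bdda$ -> last char: $
  3: da$bd -> last char: d
  4: dda$b -> last char: b


BWT = ad$db


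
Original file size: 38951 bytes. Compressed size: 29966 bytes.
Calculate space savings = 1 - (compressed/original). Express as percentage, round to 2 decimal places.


ratio = compressed/original = 29966/38951 = 0.769326
savings = 1 - ratio = 1 - 0.769326 = 0.230674
as a percentage: 0.230674 * 100 = 23.07%

Space savings = 1 - 29966/38951 = 23.07%


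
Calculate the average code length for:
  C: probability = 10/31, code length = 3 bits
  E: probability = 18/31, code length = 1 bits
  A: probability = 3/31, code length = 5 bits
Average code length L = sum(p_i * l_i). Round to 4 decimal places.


Weighted contributions p_i * l_i:
  C: (10/31) * 3 = 30/31
  E: (18/31) * 1 = 18/31
  A: (3/31) * 5 = 15/31
Sum = (30 + 18 + 15)/31 = 63/31

L = 63/31 = 2.0323 bits/symbol


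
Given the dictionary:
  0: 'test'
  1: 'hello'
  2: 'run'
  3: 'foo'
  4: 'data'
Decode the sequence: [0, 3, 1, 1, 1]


Look up each index in the dictionary:
  0 -> 'test'
  3 -> 'foo'
  1 -> 'hello'
  1 -> 'hello'
  1 -> 'hello'

Decoded: "test foo hello hello hello"


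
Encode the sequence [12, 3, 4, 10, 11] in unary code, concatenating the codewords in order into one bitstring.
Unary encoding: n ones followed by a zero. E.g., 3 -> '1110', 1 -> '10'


Encode each number as n ones followed by a terminating 0:
  12 -> 1111111111110 (13 bits)
  3 -> 1110 (4 bits)
  4 -> 11110 (5 bits)
  10 -> 11111111110 (11 bits)
  11 -> 111111111110 (12 bits)
Total length = 13 + 4 + 5 + 11 + 12 = 45 bits.

Unary([12, 3, 4, 10, 11]) = 111111111111011101111011111111110111111111110 (45 bits)


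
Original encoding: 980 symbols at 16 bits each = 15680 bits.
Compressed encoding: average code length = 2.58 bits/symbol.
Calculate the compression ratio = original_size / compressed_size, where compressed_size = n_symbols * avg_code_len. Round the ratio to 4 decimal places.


original_size = n_symbols * orig_bits = 980 * 16 = 15680 bits
compressed_size = n_symbols * avg_code_len = 980 * 2.58 = 2528.4 bits
ratio = original_size / compressed_size = 15680 / 2528.4 = 6.2016

Compression ratio = 6.2016


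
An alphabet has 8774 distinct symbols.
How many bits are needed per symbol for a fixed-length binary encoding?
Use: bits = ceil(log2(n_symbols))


log2(8774) = 13.099
Bracket: 2^13 = 8192 < 8774 <= 2^14 = 16384
So ceil(log2(8774)) = 14

bits = ceil(log2(8774)) = ceil(13.099) = 14 bits
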